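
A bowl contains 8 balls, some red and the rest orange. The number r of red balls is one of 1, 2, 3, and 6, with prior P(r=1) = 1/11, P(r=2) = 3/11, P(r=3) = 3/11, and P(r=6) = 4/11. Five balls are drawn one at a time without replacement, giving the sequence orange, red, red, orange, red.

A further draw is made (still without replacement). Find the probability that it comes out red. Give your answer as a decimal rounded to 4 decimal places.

Compute the likelihood of the observed sequence for each case: P(data | r = 1) = (7/8)(1/7)(0/6) = 0; P(data | r = 2) = (6/8)(2/7)(1/6)(5/5)(0/4) = 0; P(data | r = 3) = (5/8)(3/7)(2/6)(4/5)(1/4) = 1/56; P(data | r = 6) = (2/8)(6/7)(5/6)(1/5)(4/4) = 1/28.
Weighting by the prior gives 1/11 · 0 = 0, 3/11 · 0 = 0, 3/11 · 1/56 = 3/616, 4/11 · 1/28 = 1/77; with total 1/56.
Dividing through by the total gives posterior P(r = 1 | data) = 0, P(r = 2 | data) = 0, P(r = 3 | data) = 3/11, P(r = 6 | data) = 8/11.
So P(red next | data) = Σ P(red next | H) P(H | data) = (0)(3/11) + (1)(8/11) = 8/11.

0.7273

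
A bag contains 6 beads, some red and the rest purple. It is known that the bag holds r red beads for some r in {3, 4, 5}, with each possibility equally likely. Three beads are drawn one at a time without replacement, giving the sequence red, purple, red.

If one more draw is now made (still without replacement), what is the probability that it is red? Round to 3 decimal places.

0.677

Under each hypothesis, the probability of the observed sequence is: P(data | r = 3) = (3/6)(3/5)(2/4) = 3/20; P(data | r = 4) = (4/6)(2/5)(3/4) = 1/5; P(data | r = 5) = (5/6)(1/5)(4/4) = 1/6.
The prior-weighted likelihoods are 1/3 · 3/20 = 1/20, 1/3 · 1/5 = 1/15, 1/3 · 1/6 = 1/18; these sum to 31/180.
Normalising, the posterior is P(r = 3 | data) = 9/31, P(r = 4 | data) = 12/31, P(r = 5 | data) = 10/31.
So P(red next | data) = Σ P(red next | H) P(H | data) = (1/3)(9/31) + (2/3)(12/31) + (1)(10/31) = 21/31.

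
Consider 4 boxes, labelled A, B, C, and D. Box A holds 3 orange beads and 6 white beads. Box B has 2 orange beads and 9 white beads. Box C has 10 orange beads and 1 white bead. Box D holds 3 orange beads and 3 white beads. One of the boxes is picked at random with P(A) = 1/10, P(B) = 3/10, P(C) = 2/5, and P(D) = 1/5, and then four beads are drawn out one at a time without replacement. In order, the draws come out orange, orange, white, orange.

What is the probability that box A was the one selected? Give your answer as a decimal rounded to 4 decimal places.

0.0250

Compute the likelihood of the observed sequence for each case: P(data | box A) = (3/9)(2/8)(6/7)(1/6) = 0.011905; P(data | box B) = (2/11)(1/10)(9/9)(0/8) = 0; P(data | box C) = (10/11)(9/10)(1/9)(8/8) = 0.090909; P(data | box D) = (3/6)(2/5)(3/4)(1/3) = 0.05.
The prior-weighted likelihoods are 1/10 · 0.011905 = 0.0011905, 3/10 · 0 = 0, 2/5 · 0.090909 = 0.036364, 1/5 · 0.05 = 0.01; summing to 0.047554.
So P(box A | data) = (0.0011905) / (0.047554) = 0.025034.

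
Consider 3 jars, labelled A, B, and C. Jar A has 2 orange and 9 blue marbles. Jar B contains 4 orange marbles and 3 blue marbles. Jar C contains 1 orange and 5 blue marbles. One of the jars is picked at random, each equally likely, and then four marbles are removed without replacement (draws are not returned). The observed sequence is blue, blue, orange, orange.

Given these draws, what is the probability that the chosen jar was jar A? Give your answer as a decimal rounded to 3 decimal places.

Compute the likelihood of the observed sequence for each case: P(data | jar A) = (9/11)(8/10)(2/9)(1/8) = 1/55; P(data | jar B) = (3/7)(2/6)(4/5)(3/4) = 3/35; P(data | jar C) = (5/6)(4/5)(1/4)(0/3) = 0.
The prior-weighted likelihoods are 1/3 · 1/55 = 1/165, 1/3 · 3/35 = 1/35, 1/3 · 0 = 0; summing to 8/231.
By Bayes' rule, P(jar A | data) = (1/165) / (8/231) = 7/40.

0.175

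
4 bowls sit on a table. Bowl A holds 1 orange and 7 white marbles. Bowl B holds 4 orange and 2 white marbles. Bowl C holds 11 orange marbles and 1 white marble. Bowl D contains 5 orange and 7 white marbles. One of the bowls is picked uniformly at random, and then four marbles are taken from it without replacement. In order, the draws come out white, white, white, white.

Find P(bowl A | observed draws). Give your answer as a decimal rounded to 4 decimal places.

0.8761

The likelihood of the observed sequence under each hypothesis: P(data | bowl A) = (7/8)(6/7)(5/6)(4/5) = 1/2; P(data | bowl B) = (2/6)(1/5)(0/4) = 0; P(data | bowl C) = (1/12)(0/11) = 0; P(data | bowl D) = (7/12)(6/11)(5/10)(4/9) = 7/99.
The prior-weighted likelihoods are 1/4 · 1/2 = 1/8, 1/4 · 0 = 0, 1/4 · 0 = 0, 1/4 · 7/99 = 7/396; summing to 113/792.
Therefore the posterior P(bowl A | data) = (1/8) / (113/792) = 99/113.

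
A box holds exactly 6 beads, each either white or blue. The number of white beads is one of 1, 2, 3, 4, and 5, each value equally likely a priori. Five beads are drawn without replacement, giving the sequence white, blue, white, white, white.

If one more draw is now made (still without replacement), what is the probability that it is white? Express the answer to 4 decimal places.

The likelihood of the observed sequence under each hypothesis: P(data | r = 1) = (1/6)(5/5)(0/4) = 0; P(data | r = 2) = (2/6)(4/5)(1/4)(0/3) = 0; P(data | r = 3) = (3/6)(3/5)(2/4)(1/3)(0/2) = 0; P(data | r = 4) = (4/6)(2/5)(3/4)(2/3)(1/2) = 1/15; P(data | r = 5) = (5/6)(1/5)(4/4)(3/3)(2/2) = 1/6.
Multiplying each by its prior: 1/5 · 0 = 0, 1/5 · 0 = 0, 1/5 · 0 = 0, 1/5 · 1/15 = 1/75, 1/5 · 1/6 = 1/30; these sum to 7/150.
The posterior is then P(r = 1 | data) = 0, P(r = 2 | data) = 0, P(r = 3 | data) = 0, P(r = 4 | data) = 2/7, P(r = 5 | data) = 5/7.
The predictive probability is P(white next | data) = (0)(2/7) + (1)(5/7) = 5/7.

0.7143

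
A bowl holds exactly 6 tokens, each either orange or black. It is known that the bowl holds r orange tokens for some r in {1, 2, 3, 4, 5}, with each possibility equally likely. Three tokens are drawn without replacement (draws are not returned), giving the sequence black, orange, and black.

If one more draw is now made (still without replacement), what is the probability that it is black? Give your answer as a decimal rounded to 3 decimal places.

Compute the likelihood of the observed sequence for each case: P(data | r = 1) = (5/6)(1/5)(4/4) = 1/6; P(data | r = 2) = (4/6)(2/5)(3/4) = 1/5; P(data | r = 3) = (3/6)(3/5)(2/4) = 3/20; P(data | r = 4) = (2/6)(4/5)(1/4) = 1/15; P(data | r = 5) = (1/6)(5/5)(0/4) = 0.
Multiplying each by its prior: 1/5 · 1/6 = 1/30, 1/5 · 1/5 = 1/25, 1/5 · 3/20 = 3/100, 1/5 · 1/15 = 1/75, 1/5 · 0 = 0; these sum to 7/60.
Normalising, the posterior is P(r = 1 | data) = 2/7, P(r = 2 | data) = 12/35, P(r = 3 | data) = 9/35, P(r = 4 | data) = 4/35, P(r = 5 | data) = 0.
The predictive probability is P(black next | data) = (1)(2/7) + (2/3)(12/35) + (1/3)(9/35) + (0)(4/35) = 3/5.

0.600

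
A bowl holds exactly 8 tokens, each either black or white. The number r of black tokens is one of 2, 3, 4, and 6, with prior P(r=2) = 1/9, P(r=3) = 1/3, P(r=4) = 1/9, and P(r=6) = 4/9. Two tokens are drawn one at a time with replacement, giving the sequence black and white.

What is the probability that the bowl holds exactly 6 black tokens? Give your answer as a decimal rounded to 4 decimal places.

The likelihood of the observed sequence under each hypothesis: P(data | r = 2) = (2/8)(6/8) = 3/16; P(data | r = 3) = (3/8)(5/8) = 15/64; P(data | r = 4) = (4/8)(4/8) = 1/4; P(data | r = 6) = (6/8)(2/8) = 3/16.
Multiplying each by its prior: 1/9 · 3/16 = 1/48, 1/3 · 15/64 = 5/64, 1/9 · 1/4 = 1/36, 4/9 · 3/16 = 1/12; summing to 121/576.
By Bayes' rule, P(r = 6 | data) = (1/12) / (121/576) = 48/121.

0.3967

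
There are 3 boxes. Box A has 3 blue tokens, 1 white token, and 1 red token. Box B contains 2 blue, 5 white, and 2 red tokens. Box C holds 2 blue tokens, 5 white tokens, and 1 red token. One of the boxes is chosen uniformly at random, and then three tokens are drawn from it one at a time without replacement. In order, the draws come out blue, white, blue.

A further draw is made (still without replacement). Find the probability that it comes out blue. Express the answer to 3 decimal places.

0.334

Under each hypothesis, the probability of the observed sequence is: P(data | box A) = (3/5)(1/4)(2/3) = 0.1; P(data | box B) = (2/9)(5/8)(1/7) = 0.019841; P(data | box C) = (2/8)(5/7)(1/6) = 0.029762.
Weighting by the prior gives 1/3 · 0.1 = 0.033333, 1/3 · 0.019841 = 0.0066138, 1/3 · 0.029762 = 0.0099206; these sum to 0.049868.
Dividing through by the total gives posterior P(box A | data) = 0.66844, P(box B | data) = 0.13263, P(box C | data) = 0.19894.
So P(blue next | data) = Σ P(blue next | H) P(H | data) = (1/2)(0.66844) + (0)(0.13263) + (0)(0.19894) = 0.33422.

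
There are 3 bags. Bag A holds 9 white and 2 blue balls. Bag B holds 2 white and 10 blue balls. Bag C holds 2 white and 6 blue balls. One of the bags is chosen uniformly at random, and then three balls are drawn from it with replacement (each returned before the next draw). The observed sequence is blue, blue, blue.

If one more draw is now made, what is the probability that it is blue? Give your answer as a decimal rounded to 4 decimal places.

The likelihood of the observed sequence under each hypothesis: P(data | bag A) = (2/11)(2/11)(2/11) = 0.0060105; P(data | bag B) = (10/12)(10/12)(10/12) = 0.5787; P(data | bag C) = (6/8)(6/8)(6/8) = 0.42188.
Weighting by the prior gives 1/3 · 0.0060105 = 0.0020035, 1/3 · 0.5787 = 0.1929, 1/3 · 0.42188 = 0.14062; with total 0.33553.
Dividing through by the total gives posterior P(bag A | data) = 0.0059712, P(bag B | data) = 0.57492, P(bag C | data) = 0.41911.
The predictive probability is P(blue next | data) = (2/11)(0.0059712) + (5/6)(0.57492) + (3/4)(0.41911) = 0.79452.

0.7945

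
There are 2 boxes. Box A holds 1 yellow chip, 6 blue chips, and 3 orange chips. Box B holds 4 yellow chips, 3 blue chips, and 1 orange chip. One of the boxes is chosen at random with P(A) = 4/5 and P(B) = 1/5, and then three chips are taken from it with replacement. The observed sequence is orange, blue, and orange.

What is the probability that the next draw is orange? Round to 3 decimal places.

The likelihood of the observed sequence under each hypothesis: P(data | box A) = (3/10)(6/10)(3/10) = 0.054; P(data | box B) = (1/8)(3/8)(1/8) = 0.0058594.
Multiplying each by its prior: 4/5 · 0.054 = 0.0432, 1/5 · 0.0058594 = 0.0011719; these sum to 0.044372.
The posterior is then P(box A | data) = 0.97359, P(box B | data) = 0.02641.
Averaging over the posterior, P(orange next | data) = (3/10)(0.97359) + (1/8)(0.02641) = 0.29538.

0.295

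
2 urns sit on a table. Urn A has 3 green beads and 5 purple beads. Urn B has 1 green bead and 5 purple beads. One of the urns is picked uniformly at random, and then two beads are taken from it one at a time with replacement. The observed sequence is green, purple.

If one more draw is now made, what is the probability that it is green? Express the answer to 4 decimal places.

0.2975

Under each hypothesis, the probability of the observed sequence is: P(data | urn A) = (3/8)(5/8) = 0.23438; P(data | urn B) = (1/6)(5/6) = 0.13889.
Weighting by the prior gives 1/2 · 0.23438 = 0.11719, 1/2 · 0.13889 = 0.069444; summing to 0.18663.
Dividing through by the total gives posterior P(urn A | data) = 0.62791, P(urn B | data) = 0.37209.
Averaging over the posterior, P(green next | data) = (3/8)(0.62791) + (1/6)(0.37209) = 0.29748.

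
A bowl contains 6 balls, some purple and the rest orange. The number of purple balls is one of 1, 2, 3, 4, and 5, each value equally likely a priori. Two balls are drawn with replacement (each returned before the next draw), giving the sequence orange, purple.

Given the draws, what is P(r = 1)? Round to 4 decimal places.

0.1429

For each hypothesis, P(data | H) works out to: P(data | r = 1) = (5/6)(1/6) = 5/36; P(data | r = 2) = (4/6)(2/6) = 2/9; P(data | r = 3) = (3/6)(3/6) = 1/4; P(data | r = 4) = (2/6)(4/6) = 2/9; P(data | r = 5) = (1/6)(5/6) = 5/36.
The prior-weighted likelihoods are 1/5 · 5/36 = 1/36, 1/5 · 2/9 = 2/45, 1/5 · 1/4 = 1/20, 1/5 · 2/9 = 2/45, 1/5 · 5/36 = 1/36; with total 7/36.
So P(r = 1 | data) = (1/36) / (7/36) = 1/7.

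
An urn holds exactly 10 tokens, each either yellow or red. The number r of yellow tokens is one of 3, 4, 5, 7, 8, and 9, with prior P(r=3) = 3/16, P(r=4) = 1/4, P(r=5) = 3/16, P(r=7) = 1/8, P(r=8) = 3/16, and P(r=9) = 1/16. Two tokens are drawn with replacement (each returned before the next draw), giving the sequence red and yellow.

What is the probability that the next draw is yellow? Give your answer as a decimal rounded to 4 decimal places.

0.5126

Under each hypothesis, the probability of the observed sequence is: P(data | r = 3) = (7/10)(3/10) = 0.21; P(data | r = 4) = (6/10)(4/10) = 0.24; P(data | r = 5) = (5/10)(5/10) = 0.25; P(data | r = 7) = (3/10)(7/10) = 0.21; P(data | r = 8) = (2/10)(8/10) = 0.16; P(data | r = 9) = (1/10)(9/10) = 0.09.
The prior-weighted likelihoods are 3/16 · 0.21 = 0.039375, 1/4 · 0.24 = 0.06, 3/16 · 0.25 = 0.046875, 1/8 · 0.21 = 0.02625, 3/16 · 0.16 = 0.03, 1/16 · 0.09 = 0.005625; with total 0.20813.
Dividing through by the total gives posterior P(r = 3 | data) = 0.18919, P(r = 4 | data) = 0.28829, P(r = 5 | data) = 0.22523, P(r = 7 | data) = 0.12613, P(r = 8 | data) = 0.14414, P(r = 9 | data) = 0.027027.
Averaging over the posterior, P(yellow next | data) = (3/10)(0.18919) + (2/5)(0.28829) + (1/2)(0.22523) + (7/10)(0.12613) + (4/5)(0.14414) + (9/10)(0.027027) = 0.51261.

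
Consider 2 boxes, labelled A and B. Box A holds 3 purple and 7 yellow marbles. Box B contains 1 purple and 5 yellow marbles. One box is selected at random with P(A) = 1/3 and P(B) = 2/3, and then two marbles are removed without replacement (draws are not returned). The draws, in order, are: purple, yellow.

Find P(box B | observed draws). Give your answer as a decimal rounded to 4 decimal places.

For each hypothesis, P(data | H) works out to: P(data | box A) = (3/10)(7/9) = 7/30; P(data | box B) = (1/6)(5/5) = 1/6.
Weighting by the prior gives 1/3 · 7/30 = 7/90, 2/3 · 1/6 = 1/9; summing to 17/90.
So P(box B | data) = (1/9) / (17/90) = 10/17.

0.5882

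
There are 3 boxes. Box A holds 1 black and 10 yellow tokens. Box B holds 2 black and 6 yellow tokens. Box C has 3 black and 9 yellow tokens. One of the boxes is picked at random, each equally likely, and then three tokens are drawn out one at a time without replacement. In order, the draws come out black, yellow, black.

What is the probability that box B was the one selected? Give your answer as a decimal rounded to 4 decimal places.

For each hypothesis, P(data | H) works out to: P(data | box A) = (1/11)(10/10)(0/9) = 0; P(data | box B) = (2/8)(6/7)(1/6) = 0.035714; P(data | box C) = (3/12)(9/11)(2/10) = 0.040909.
The prior-weighted likelihoods are 1/3 · 0 = 0, 1/3 · 0.035714 = 0.011905, 1/3 · 0.040909 = 0.013636; summing to 0.025541.
Therefore the posterior P(box B | data) = (0.011905) / (0.025541) = 0.4661.

0.4661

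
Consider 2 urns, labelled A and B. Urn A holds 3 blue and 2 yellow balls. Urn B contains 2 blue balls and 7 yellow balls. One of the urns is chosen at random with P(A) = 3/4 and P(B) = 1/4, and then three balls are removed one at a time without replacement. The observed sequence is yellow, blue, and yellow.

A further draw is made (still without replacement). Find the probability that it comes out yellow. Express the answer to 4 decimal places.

0.2976

Under each hypothesis, the probability of the observed sequence is: P(data | urn A) = (2/5)(3/4)(1/3) = 1/10; P(data | urn B) = (7/9)(2/8)(6/7) = 1/6.
Weighting by the prior gives 3/4 · 1/10 = 3/40, 1/4 · 1/6 = 1/24; these sum to 7/60.
The posterior is then P(urn A | data) = 9/14, P(urn B | data) = 5/14.
Averaging over the posterior, P(yellow next | data) = (0)(9/14) + (5/6)(5/14) = 25/84.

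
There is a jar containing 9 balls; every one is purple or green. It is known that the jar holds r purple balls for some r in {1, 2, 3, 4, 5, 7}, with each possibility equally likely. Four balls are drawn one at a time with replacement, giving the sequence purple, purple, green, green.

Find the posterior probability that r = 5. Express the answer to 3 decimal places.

Compute the likelihood of the observed sequence for each case: P(data | r = 1) = (1/9)(1/9)(8/9)(8/9) = 0.0097546; P(data | r = 2) = (2/9)(2/9)(7/9)(7/9) = 0.029873; P(data | r = 3) = (3/9)(3/9)(6/9)(6/9) = 0.049383; P(data | r = 4) = (4/9)(4/9)(5/9)(5/9) = 0.060966; P(data | r = 5) = (5/9)(5/9)(4/9)(4/9) = 0.060966; P(data | r = 7) = (7/9)(7/9)(2/9)(2/9) = 0.029873.
Multiplying each by its prior: 1/6 · 0.0097546 = 0.0016258, 1/6 · 0.029873 = 0.0049789, 1/6 · 0.049383 = 0.0082305, 1/6 · 0.060966 = 0.010161, 1/6 · 0.060966 = 0.010161, 1/6 · 0.029873 = 0.0049789; these sum to 0.040136.
Hence P(r = 5 | data) = (0.010161) / (0.040136) = 0.25316.

0.253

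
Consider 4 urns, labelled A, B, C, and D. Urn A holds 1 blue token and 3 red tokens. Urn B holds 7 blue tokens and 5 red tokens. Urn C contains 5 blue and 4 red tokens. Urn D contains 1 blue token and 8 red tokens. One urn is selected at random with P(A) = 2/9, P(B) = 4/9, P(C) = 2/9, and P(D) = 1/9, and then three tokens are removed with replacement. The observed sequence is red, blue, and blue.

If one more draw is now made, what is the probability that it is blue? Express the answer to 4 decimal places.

0.5368

For each hypothesis, P(data | H) works out to: P(data | urn A) = (3/4)(1/4)(1/4) = 0.046875; P(data | urn B) = (5/12)(7/12)(7/12) = 0.14178; P(data | urn C) = (4/9)(5/9)(5/9) = 0.13717; P(data | urn D) = (8/9)(1/9)(1/9) = 0.010974.
Weighting by the prior gives 2/9 · 0.046875 = 0.010417, 4/9 · 0.14178 = 0.063014, 2/9 · 0.13717 = 0.030483, 1/9 · 0.010974 = 0.0012193; with total 0.10513.
Dividing through by the total gives posterior P(urn A | data) = 0.09908, P(urn B | data) = 0.59937, P(urn C | data) = 0.28995, P(urn D | data) = 0.011598.
The predictive probability is P(blue next | data) = (1/4)(0.09908) + (7/12)(0.59937) + (5/9)(0.28995) + (1/9)(0.011598) = 0.53678.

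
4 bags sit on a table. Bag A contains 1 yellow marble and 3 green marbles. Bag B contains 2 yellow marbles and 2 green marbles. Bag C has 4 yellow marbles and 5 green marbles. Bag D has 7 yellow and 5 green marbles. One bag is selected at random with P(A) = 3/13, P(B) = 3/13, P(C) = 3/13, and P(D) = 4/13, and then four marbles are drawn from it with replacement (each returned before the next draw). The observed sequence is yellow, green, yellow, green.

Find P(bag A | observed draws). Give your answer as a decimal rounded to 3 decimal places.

0.148

For each hypothesis, P(data | H) works out to: P(data | bag A) = (1/4)(3/4)(1/4)(3/4) = 0.035156; P(data | bag B) = (2/4)(2/4)(2/4)(2/4) = 0.0625; P(data | bag C) = (4/9)(5/9)(4/9)(5/9) = 0.060966; P(data | bag D) = (7/12)(5/12)(7/12)(5/12) = 0.059076.
The prior-weighted likelihoods are 3/13 · 0.035156 = 0.008113, 3/13 · 0.0625 = 0.014423, 3/13 · 0.060966 = 0.014069, 4/13 · 0.059076 = 0.018177; these sum to 0.054782.
Therefore the posterior P(bag A | data) = (0.008113) / (0.054782) = 0.14809.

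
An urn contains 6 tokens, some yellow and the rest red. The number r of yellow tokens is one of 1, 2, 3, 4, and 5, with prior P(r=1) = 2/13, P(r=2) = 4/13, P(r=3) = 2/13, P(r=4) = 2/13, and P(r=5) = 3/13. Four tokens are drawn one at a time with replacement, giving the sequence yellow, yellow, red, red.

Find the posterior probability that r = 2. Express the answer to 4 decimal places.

Under each hypothesis, the probability of the observed sequence is: P(data | r = 1) = (1/6)(1/6)(5/6)(5/6) = 0.01929; P(data | r = 2) = (2/6)(2/6)(4/6)(4/6) = 0.049383; P(data | r = 3) = (3/6)(3/6)(3/6)(3/6) = 0.0625; P(data | r = 4) = (4/6)(4/6)(2/6)(2/6) = 0.049383; P(data | r = 5) = (5/6)(5/6)(1/6)(1/6) = 0.01929.
The prior-weighted likelihoods are 2/13 · 0.01929 = 0.0029677, 4/13 · 0.049383 = 0.015195, 2/13 · 0.0625 = 0.0096154, 2/13 · 0.049383 = 0.0075973, 3/13 · 0.01929 = 0.0044516; these sum to 0.039827.
Hence P(r = 2 | data) = (0.015195) / (0.039827) = 0.38152.

0.3815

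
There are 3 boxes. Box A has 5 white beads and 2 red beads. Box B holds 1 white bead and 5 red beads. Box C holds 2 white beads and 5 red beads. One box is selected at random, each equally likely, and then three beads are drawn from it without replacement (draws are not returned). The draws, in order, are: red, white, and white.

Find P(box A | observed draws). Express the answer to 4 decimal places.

Under each hypothesis, the probability of the observed sequence is: P(data | box A) = (2/7)(5/6)(4/5) = 4/21; P(data | box B) = (5/6)(1/5)(0/4) = 0; P(data | box C) = (5/7)(2/6)(1/5) = 1/21.
The prior-weighted likelihoods are 1/3 · 4/21 = 4/63, 1/3 · 0 = 0, 1/3 · 1/21 = 1/63; summing to 5/63.
Hence P(box A | data) = (4/63) / (5/63) = 4/5.

0.8000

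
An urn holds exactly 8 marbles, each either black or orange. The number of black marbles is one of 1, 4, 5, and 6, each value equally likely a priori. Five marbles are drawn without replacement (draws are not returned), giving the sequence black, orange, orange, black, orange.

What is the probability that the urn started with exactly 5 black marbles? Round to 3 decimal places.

0.294

The likelihood of the observed sequence under each hypothesis: P(data | r = 1) = (1/8)(7/7)(6/6)(0/5) = 0; P(data | r = 4) = (4/8)(4/7)(3/6)(3/5)(2/4) = 0.042857; P(data | r = 5) = (5/8)(3/7)(2/6)(4/5)(1/4) = 0.017857; P(data | r = 6) = (6/8)(2/7)(1/6)(5/5)(0/4) = 0.
Multiplying each by its prior: 1/4 · 0 = 0, 1/4 · 0.042857 = 0.010714, 1/4 · 0.017857 = 0.0044643, 1/4 · 0 = 0; these sum to 0.015179.
Hence P(r = 5 | data) = (0.0044643) / (0.015179) = 0.29412.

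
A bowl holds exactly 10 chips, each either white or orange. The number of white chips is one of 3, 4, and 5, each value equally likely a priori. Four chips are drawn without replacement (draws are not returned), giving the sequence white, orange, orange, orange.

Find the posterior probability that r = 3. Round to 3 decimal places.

0.447

The likelihood of the observed sequence under each hypothesis: P(data | r = 3) = (3/10)(7/9)(6/8)(5/7) = 1/8; P(data | r = 4) = (4/10)(6/9)(5/8)(4/7) = 2/21; P(data | r = 5) = (5/10)(5/9)(4/8)(3/7) = 5/84.
The prior-weighted likelihoods are 1/3 · 1/8 = 1/24, 1/3 · 2/21 = 2/63, 1/3 · 5/84 = 5/252; summing to 47/504.
By Bayes' rule, P(r = 3 | data) = (1/24) / (47/504) = 21/47.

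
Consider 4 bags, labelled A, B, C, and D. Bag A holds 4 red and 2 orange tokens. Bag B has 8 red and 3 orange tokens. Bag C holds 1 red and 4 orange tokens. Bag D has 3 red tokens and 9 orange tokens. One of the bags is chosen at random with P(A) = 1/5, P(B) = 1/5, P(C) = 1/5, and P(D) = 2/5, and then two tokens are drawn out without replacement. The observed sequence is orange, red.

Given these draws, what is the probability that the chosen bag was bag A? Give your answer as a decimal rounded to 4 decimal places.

0.2438

Under each hypothesis, the probability of the observed sequence is: P(data | bag A) = (2/6)(4/5) = 0.26667; P(data | bag B) = (3/11)(8/10) = 0.21818; P(data | bag C) = (4/5)(1/4) = 0.2; P(data | bag D) = (9/12)(3/11) = 0.20455.
The prior-weighted likelihoods are 1/5 · 0.26667 = 0.053333, 1/5 · 0.21818 = 0.043636, 1/5 · 0.2 = 0.04, 2/5 · 0.20455 = 0.081818; these sum to 0.21879.
By Bayes' rule, P(bag A | data) = (0.053333) / (0.21879) = 0.24377.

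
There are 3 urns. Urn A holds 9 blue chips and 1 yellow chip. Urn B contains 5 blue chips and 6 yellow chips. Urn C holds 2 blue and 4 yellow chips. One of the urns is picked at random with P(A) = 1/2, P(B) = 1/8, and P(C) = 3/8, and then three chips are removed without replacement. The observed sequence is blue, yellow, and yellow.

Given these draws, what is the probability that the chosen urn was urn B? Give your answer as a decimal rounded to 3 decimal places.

0.202

Under each hypothesis, the probability of the observed sequence is: P(data | urn A) = (9/10)(1/9)(0/8) = 0; P(data | urn B) = (5/11)(6/10)(5/9) = 5/33; P(data | urn C) = (2/6)(4/5)(3/4) = 1/5.
Weighting by the prior gives 1/2 · 0 = 0, 1/8 · 5/33 = 5/264, 3/8 · 1/5 = 3/40; these sum to 31/330.
Therefore the posterior P(urn B | data) = (5/264) / (31/330) = 25/124.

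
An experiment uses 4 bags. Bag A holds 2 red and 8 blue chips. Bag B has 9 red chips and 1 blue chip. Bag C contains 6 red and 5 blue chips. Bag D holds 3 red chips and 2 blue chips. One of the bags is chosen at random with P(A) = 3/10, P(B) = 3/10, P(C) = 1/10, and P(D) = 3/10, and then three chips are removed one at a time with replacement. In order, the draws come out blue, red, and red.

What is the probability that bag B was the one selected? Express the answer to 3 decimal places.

Compute the likelihood of the observed sequence for each case: P(data | bag A) = (8/10)(2/10)(2/10) = 0.032; P(data | bag B) = (1/10)(9/10)(9/10) = 0.081; P(data | bag C) = (5/11)(6/11)(6/11) = 0.13524; P(data | bag D) = (2/5)(3/5)(3/5) = 0.144.
Multiplying each by its prior: 3/10 · 0.032 = 0.0096, 3/10 · 0.081 = 0.0243, 1/10 · 0.13524 = 0.013524, 3/10 · 0.144 = 0.0432; with total 0.090624.
By Bayes' rule, P(bag B | data) = (0.0243) / (0.090624) = 0.26814.

0.268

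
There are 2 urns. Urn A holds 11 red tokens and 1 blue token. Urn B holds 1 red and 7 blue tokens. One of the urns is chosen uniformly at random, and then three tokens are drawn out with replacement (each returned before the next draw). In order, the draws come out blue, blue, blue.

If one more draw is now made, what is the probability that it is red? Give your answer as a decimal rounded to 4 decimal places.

0.1257

For each hypothesis, P(data | H) works out to: P(data | urn A) = (1/12)(1/12)(1/12) = 0.0005787; P(data | urn B) = (7/8)(7/8)(7/8) = 0.66992.
Multiplying each by its prior: 1/2 · 0.0005787 = 0.00028935, 1/2 · 0.66992 = 0.33496; with total 0.33525.
Normalising, the posterior is P(urn A | data) = 0.00086309, P(urn B | data) = 0.99914.
So P(red next | data) = Σ P(red next | H) P(H | data) = (11/12)(0.00086309) + (1/8)(0.99914) = 0.12568.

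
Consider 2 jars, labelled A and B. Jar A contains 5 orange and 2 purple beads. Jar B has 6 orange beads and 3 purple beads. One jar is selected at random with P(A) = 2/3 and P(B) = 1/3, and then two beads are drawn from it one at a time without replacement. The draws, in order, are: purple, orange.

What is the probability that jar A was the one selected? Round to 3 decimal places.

Compute the likelihood of the observed sequence for each case: P(data | jar A) = (2/7)(5/6) = 5/21; P(data | jar B) = (3/9)(6/8) = 1/4.
The prior-weighted likelihoods are 2/3 · 5/21 = 10/63, 1/3 · 1/4 = 1/12; summing to 61/252.
So P(jar A | data) = (10/63) / (61/252) = 40/61.

0.656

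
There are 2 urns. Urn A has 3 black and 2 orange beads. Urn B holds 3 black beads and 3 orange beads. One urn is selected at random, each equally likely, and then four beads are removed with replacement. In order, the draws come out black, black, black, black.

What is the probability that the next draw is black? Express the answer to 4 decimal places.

Compute the likelihood of the observed sequence for each case: P(data | urn A) = (3/5)(3/5)(3/5)(3/5) = 0.1296; P(data | urn B) = (3/6)(3/6)(3/6)(3/6) = 0.0625.
Multiplying each by its prior: 1/2 · 0.1296 = 0.0648, 1/2 · 0.0625 = 0.03125; summing to 0.09605.
The posterior is then P(urn A | data) = 0.67465, P(urn B | data) = 0.32535.
The predictive probability is P(black next | data) = (3/5)(0.67465) + (1/2)(0.32535) = 0.56746.

0.5675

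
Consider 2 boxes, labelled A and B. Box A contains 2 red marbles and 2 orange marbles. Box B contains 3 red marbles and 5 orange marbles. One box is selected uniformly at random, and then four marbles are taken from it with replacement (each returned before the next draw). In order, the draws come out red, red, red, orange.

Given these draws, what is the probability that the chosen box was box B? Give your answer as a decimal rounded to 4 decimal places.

Under each hypothesis, the probability of the observed sequence is: P(data | box A) = (2/4)(2/4)(2/4)(2/4) = 0.0625; P(data | box B) = (3/8)(3/8)(3/8)(5/8) = 0.032959.
Weighting by the prior gives 1/2 · 0.0625 = 0.03125, 1/2 · 0.032959 = 0.016479; these sum to 0.047729.
Hence P(box B | data) = (0.016479) / (0.047729) = 0.34527.

0.3453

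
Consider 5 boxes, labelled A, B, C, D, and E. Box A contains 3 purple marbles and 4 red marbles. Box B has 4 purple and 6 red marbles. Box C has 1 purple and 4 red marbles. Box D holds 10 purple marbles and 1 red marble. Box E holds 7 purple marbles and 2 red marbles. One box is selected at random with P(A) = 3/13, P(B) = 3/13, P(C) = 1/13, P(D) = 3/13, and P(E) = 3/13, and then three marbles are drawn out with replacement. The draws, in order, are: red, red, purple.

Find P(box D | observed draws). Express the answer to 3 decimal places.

Compute the likelihood of the observed sequence for each case: P(data | box A) = (4/7)(4/7)(3/7) = 0.13994; P(data | box B) = (6/10)(6/10)(4/10) = 0.144; P(data | box C) = (4/5)(4/5)(1/5) = 0.128; P(data | box D) = (1/11)(1/11)(10/11) = 0.0075131; P(data | box E) = (2/9)(2/9)(7/9) = 0.038409.
The prior-weighted likelihoods are 3/13 · 0.13994 = 0.032294, 3/13 · 0.144 = 0.033231, 1/13 · 0.128 = 0.0098462, 3/13 · 0.0075131 = 0.0017338, 3/13 · 0.038409 = 0.0088636; summing to 0.085969.
Therefore the posterior P(box D | data) = (0.0017338) / (0.085969) = 0.020168.

0.020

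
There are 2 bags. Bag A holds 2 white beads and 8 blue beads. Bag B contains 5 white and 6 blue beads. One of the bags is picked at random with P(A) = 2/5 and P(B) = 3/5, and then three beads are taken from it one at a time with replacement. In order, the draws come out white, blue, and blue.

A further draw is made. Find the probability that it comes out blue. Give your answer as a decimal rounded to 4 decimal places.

Under each hypothesis, the probability of the observed sequence is: P(data | bag A) = (2/10)(8/10)(8/10) = 0.128; P(data | bag B) = (5/11)(6/11)(6/11) = 0.13524.
Multiplying each by its prior: 2/5 · 0.128 = 0.0512, 3/5 · 0.13524 = 0.081142; with total 0.13234.
Normalising, the posterior is P(bag A | data) = 0.38688, P(bag B | data) = 0.61312.
The predictive probability is P(blue next | data) = (4/5)(0.38688) + (6/11)(0.61312) = 0.64393.

0.6439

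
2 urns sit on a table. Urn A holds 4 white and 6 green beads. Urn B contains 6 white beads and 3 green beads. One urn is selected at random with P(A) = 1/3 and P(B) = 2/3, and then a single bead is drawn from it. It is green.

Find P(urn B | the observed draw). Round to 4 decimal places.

For each hypothesis, P(data | H) works out to: P(data | urn A) = (6/10) = 3/5; P(data | urn B) = (3/9) = 1/3.
The prior-weighted likelihoods are 1/3 · 3/5 = 1/5, 2/3 · 1/3 = 2/9; summing to 19/45.
So P(urn B | data) = (2/9) / (19/45) = 10/19.

0.5263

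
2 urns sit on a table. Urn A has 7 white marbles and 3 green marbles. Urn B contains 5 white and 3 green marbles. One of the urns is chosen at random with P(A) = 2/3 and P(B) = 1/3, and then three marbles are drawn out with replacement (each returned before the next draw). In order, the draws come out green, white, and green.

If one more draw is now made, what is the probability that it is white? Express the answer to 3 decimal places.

0.669

For each hypothesis, P(data | H) works out to: P(data | urn A) = (3/10)(7/10)(3/10) = 0.063; P(data | urn B) = (3/8)(5/8)(3/8) = 0.087891.
The prior-weighted likelihoods are 2/3 · 0.063 = 0.042, 1/3 · 0.087891 = 0.029297; these sum to 0.071297.
Dividing through by the total gives posterior P(urn A | data) = 0.58909, P(urn B | data) = 0.41091.
Averaging over the posterior, P(white next | data) = (7/10)(0.58909) + (5/8)(0.41091) = 0.66918.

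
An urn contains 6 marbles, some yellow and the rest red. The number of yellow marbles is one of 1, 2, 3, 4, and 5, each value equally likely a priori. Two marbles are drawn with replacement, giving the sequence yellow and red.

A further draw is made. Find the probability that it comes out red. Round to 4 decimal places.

0.5000

Compute the likelihood of the observed sequence for each case: P(data | r = 1) = (1/6)(5/6) = 5/36; P(data | r = 2) = (2/6)(4/6) = 2/9; P(data | r = 3) = (3/6)(3/6) = 1/4; P(data | r = 4) = (4/6)(2/6) = 2/9; P(data | r = 5) = (5/6)(1/6) = 5/36.
Multiplying each by its prior: 1/5 · 5/36 = 1/36, 1/5 · 2/9 = 2/45, 1/5 · 1/4 = 1/20, 1/5 · 2/9 = 2/45, 1/5 · 5/36 = 1/36; with total 7/36.
Dividing through by the total gives posterior P(r = 1 | data) = 1/7, P(r = 2 | data) = 8/35, P(r = 3 | data) = 9/35, P(r = 4 | data) = 8/35, P(r = 5 | data) = 1/7.
So P(red next | data) = Σ P(red next | H) P(H | data) = (5/6)(1/7) + (2/3)(8/35) + (1/2)(9/35) + (1/3)(8/35) + (1/6)(1/7) = 1/2.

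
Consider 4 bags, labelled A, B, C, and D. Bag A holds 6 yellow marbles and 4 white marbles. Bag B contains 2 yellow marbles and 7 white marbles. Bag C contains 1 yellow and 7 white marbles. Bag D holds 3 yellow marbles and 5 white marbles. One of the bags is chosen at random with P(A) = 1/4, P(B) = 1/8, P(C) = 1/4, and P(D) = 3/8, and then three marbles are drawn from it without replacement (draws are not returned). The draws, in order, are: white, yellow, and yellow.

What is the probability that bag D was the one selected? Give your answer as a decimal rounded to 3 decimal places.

Under each hypothesis, the probability of the observed sequence is: P(data | bag A) = (4/10)(6/9)(5/8) = 0.16667; P(data | bag B) = (7/9)(2/8)(1/7) = 0.027778; P(data | bag C) = (7/8)(1/7)(0/6) = 0; P(data | bag D) = (5/8)(3/7)(2/6) = 0.089286.
Multiplying each by its prior: 1/4 · 0.16667 = 0.041667, 1/8 · 0.027778 = 0.0034722, 1/4 · 0 = 0, 3/8 · 0.089286 = 0.033482; with total 0.078621.
Therefore the posterior P(bag D | data) = (0.033482) / (0.078621) = 0.42587.

0.426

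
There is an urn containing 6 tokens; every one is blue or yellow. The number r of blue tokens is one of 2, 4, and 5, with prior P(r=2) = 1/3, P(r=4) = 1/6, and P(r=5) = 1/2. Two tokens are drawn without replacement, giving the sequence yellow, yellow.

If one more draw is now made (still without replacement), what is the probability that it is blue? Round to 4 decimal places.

Compute the likelihood of the observed sequence for each case: P(data | r = 2) = (4/6)(3/5) = 2/5; P(data | r = 4) = (2/6)(1/5) = 1/15; P(data | r = 5) = (1/6)(0/5) = 0.
The prior-weighted likelihoods are 1/3 · 2/5 = 2/15, 1/6 · 1/15 = 1/90, 1/2 · 0 = 0; with total 13/90.
The posterior is then P(r = 2 | data) = 12/13, P(r = 4 | data) = 1/13, P(r = 5 | data) = 0.
Averaging over the posterior, P(blue next | data) = (1/2)(12/13) + (1)(1/13) = 7/13.

0.5385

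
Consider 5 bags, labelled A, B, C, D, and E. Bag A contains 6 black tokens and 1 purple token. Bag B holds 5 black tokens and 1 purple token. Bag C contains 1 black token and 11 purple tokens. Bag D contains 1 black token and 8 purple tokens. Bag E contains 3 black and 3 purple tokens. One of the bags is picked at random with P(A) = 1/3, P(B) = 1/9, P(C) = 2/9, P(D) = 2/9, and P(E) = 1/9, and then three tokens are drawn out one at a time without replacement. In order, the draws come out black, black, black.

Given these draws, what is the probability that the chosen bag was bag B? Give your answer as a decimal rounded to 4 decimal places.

0.2208

Compute the likelihood of the observed sequence for each case: P(data | bag A) = (6/7)(5/6)(4/5) = 0.57143; P(data | bag B) = (5/6)(4/5)(3/4) = 0.5; P(data | bag C) = (1/12)(0/11) = 0; P(data | bag D) = (1/9)(0/8) = 0; P(data | bag E) = (3/6)(2/5)(1/4) = 0.05.
Weighting by the prior gives 1/3 · 0.57143 = 0.19048, 1/9 · 0.5 = 0.055556, 2/9 · 0 = 0, 2/9 · 0 = 0, 1/9 · 0.05 = 0.0055556; summing to 0.25159.
Hence P(bag B | data) = (0.055556) / (0.25159) = 0.22082.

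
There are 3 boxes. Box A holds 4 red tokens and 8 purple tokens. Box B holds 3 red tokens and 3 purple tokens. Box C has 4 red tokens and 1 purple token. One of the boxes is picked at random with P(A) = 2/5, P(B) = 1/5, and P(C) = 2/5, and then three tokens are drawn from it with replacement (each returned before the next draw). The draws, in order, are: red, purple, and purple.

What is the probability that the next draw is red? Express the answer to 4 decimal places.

0.4378

The likelihood of the observed sequence under each hypothesis: P(data | box A) = (4/12)(8/12)(8/12) = 0.14815; P(data | box B) = (3/6)(3/6)(3/6) = 0.125; P(data | box C) = (4/5)(1/5)(1/5) = 0.032.
Weighting by the prior gives 2/5 · 0.14815 = 0.059259, 1/5 · 0.125 = 0.025, 2/5 · 0.032 = 0.0128; these sum to 0.097059.
Normalising, the posterior is P(box A | data) = 0.61055, P(box B | data) = 0.25757, P(box C | data) = 0.13188.
So P(red next | data) = Σ P(red next | H) P(H | data) = (1/3)(0.61055) + (1/2)(0.25757) + (4/5)(0.13188) = 0.43781.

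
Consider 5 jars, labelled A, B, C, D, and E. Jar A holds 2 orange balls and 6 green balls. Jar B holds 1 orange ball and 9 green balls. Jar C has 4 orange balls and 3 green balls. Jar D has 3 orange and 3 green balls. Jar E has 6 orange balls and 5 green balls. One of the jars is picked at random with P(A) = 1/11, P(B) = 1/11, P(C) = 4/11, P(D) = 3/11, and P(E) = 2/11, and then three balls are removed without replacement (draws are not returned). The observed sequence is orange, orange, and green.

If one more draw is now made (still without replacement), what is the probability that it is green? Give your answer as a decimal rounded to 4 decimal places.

0.5630

For each hypothesis, P(data | H) works out to: P(data | jar A) = (2/8)(1/7)(6/6) = 0.035714; P(data | jar B) = (1/10)(0/9) = 0; P(data | jar C) = (4/7)(3/6)(3/5) = 0.17143; P(data | jar D) = (3/6)(2/5)(3/4) = 0.15; P(data | jar E) = (6/11)(5/10)(5/9) = 0.15152.
Multiplying each by its prior: 1/11 · 0.035714 = 0.0032468, 1/11 · 0 = 0, 4/11 · 0.17143 = 0.062338, 3/11 · 0.15 = 0.040909, 2/11 · 0.15152 = 0.027548; summing to 0.13404.
Normalising, the posterior is P(jar A | data) = 0.024222, P(jar B | data) = 0, P(jar C | data) = 0.46506, P(jar D | data) = 0.3052, P(jar E | data) = 0.20552.
The predictive probability is P(green next | data) = (1)(0.024222) + (1/2)(0.46506) + (2/3)(0.3052) + (1/2)(0.20552) = 0.56298.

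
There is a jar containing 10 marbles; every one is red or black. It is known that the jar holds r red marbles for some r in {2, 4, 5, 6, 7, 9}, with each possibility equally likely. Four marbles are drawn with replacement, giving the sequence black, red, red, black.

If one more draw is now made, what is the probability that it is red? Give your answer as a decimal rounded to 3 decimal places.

0.517

Under each hypothesis, the probability of the observed sequence is: P(data | r = 2) = (8/10)(2/10)(2/10)(8/10) = 0.0256; P(data | r = 4) = (6/10)(4/10)(4/10)(6/10) = 0.0576; P(data | r = 5) = (5/10)(5/10)(5/10)(5/10) = 0.0625; P(data | r = 6) = (4/10)(6/10)(6/10)(4/10) = 0.0576; P(data | r = 7) = (3/10)(7/10)(7/10)(3/10) = 0.0441; P(data | r = 9) = (1/10)(9/10)(9/10)(1/10) = 0.0081.
The prior-weighted likelihoods are 1/6 · 0.0256 = 0.0042667, 1/6 · 0.0576 = 0.0096, 1/6 · 0.0625 = 0.010417, 1/6 · 0.0576 = 0.0096, 1/6 · 0.0441 = 0.00735, 1/6 · 0.0081 = 0.00135; with total 0.042583.
Normalising, the posterior is P(r = 2 | data) = 0.1002, P(r = 4 | data) = 0.22544, P(r = 5 | data) = 0.24462, P(r = 6 | data) = 0.22544, P(r = 7 | data) = 0.1726, P(r = 9 | data) = 0.031703.
The predictive probability is P(red next | data) = (1/5)(0.1002) + (2/5)(0.22544) + (1/2)(0.24462) + (3/5)(0.22544) + (7/10)(0.1726) + (9/10)(0.031703) = 0.51714.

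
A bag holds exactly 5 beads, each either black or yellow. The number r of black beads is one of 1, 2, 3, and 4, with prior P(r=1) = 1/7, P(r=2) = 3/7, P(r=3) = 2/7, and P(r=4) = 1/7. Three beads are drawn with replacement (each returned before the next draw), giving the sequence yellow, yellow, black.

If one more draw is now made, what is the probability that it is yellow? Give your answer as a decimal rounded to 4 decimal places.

For each hypothesis, P(data | H) works out to: P(data | r = 1) = (4/5)(4/5)(1/5) = 16/125; P(data | r = 2) = (3/5)(3/5)(2/5) = 18/125; P(data | r = 3) = (2/5)(2/5)(3/5) = 12/125; P(data | r = 4) = (1/5)(1/5)(4/5) = 4/125.
Weighting by the prior gives 1/7 · 16/125 = 16/875, 3/7 · 18/125 = 54/875, 2/7 · 12/125 = 24/875, 1/7 · 4/125 = 4/875; these sum to 14/125.
Dividing through by the total gives posterior P(r = 1 | data) = 8/49, P(r = 2 | data) = 27/49, P(r = 3 | data) = 12/49, P(r = 4 | data) = 2/49.
So P(yellow next | data) = Σ P(yellow next | H) P(H | data) = (4/5)(8/49) + (3/5)(27/49) + (2/5)(12/49) + (1/5)(2/49) = 139/245.

0.5673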